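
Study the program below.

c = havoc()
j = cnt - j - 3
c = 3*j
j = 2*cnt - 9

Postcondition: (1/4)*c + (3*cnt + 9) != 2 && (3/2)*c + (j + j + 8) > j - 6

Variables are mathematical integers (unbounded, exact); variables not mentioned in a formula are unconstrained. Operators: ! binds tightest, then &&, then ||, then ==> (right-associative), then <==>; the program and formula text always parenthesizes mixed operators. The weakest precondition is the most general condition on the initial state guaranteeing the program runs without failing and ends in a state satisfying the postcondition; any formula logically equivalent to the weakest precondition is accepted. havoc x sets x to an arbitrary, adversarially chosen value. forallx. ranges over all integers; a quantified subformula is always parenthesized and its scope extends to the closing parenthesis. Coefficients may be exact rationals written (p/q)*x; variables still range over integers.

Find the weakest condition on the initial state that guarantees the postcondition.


Working backward. After the program, the postcondition (1/4)*c + (3*cnt + 9) != 2 && (3/2)*c + (j + j + 8) > j - 6 must hold; in canonical form it is (1/4)*c + 3*cnt != -7 && (3/2)*c + j > -14.
Before j := 2*cnt - 9: (1/4)*c + 3*cnt != -7 && (3/2)*c + 2*cnt > -5
Before c := 3*j: 3*cnt + (3/4)*j != -7 && 2*cnt + (9/2)*j > -5
Before j := cnt - j - 3: (15/4)*cnt != (3/4)*j - 19/4 && (13/2)*cnt > (9/2)*j + 17/2
Before havoc c: (15/4)*cnt != (3/4)*j - 19/4 && (13/2)*cnt > (9/2)*j + 17/2
Answer: WP = (15/4)*cnt != (3/4)*j - 19/4 && (13/2)*cnt > (9/2)*j + 17/2


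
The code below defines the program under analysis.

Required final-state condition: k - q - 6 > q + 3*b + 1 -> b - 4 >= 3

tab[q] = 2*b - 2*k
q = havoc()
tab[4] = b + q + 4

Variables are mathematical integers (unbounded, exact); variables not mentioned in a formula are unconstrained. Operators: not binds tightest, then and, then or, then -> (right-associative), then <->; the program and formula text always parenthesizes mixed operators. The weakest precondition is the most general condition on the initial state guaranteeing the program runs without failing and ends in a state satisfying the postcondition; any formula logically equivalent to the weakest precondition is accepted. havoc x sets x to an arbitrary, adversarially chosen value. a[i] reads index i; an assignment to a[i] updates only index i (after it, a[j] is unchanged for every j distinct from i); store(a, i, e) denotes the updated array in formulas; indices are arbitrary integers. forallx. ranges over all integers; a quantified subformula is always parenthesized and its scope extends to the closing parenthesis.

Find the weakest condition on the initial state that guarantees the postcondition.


Working backward. After the program, the postcondition k - q - 6 > q + 3*b + 1 -> b - 4 >= 3 must hold; in canonical form it is k > 3*b + 2*q + 7 -> b >= 7.
Before tab[4] := b + q + 4: k > 3*b + 2*q + 7 -> b >= 7
Before havoc q: forall q_1. (k > 3*b + 2*q_1 + 7 -> b >= 7)
Before tab[q] := 2*b - 2*k: forall q_1. (k > 3*b + 2*q_1 + 7 -> b >= 7)
Answer: WP = forall q_1. (k > 3*b + 2*q_1 + 7 -> b >= 7)


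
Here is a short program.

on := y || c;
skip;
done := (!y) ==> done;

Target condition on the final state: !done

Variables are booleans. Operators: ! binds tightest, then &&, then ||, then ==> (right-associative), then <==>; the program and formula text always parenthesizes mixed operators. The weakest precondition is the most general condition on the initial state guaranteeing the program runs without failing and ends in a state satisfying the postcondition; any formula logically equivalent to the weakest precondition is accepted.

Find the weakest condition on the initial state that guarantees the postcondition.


Working backward. After the program, !done must hold.
Before done := (!y) ==> done: !((!y) ==> done)
Before skip: !((!y) ==> done)
Before on := y || c: !((!y) ==> done)
Answer: WP = !((!y) ==> done)


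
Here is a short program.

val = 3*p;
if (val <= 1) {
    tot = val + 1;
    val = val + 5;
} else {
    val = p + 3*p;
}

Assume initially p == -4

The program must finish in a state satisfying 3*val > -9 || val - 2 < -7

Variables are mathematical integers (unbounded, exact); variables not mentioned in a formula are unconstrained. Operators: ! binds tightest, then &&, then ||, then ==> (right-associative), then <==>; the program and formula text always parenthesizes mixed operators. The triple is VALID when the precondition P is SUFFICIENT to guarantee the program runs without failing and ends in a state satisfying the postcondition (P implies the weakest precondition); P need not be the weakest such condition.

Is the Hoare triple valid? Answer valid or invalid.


Working backward. After the program, the postcondition 3*val > -9 || val - 2 < -7 must hold; in canonical form it is 3*val > -9 || val < -5.
Then branch requires 3*val > -24 || val < -10; else branch requires 12*p > -9 || 4*p < -5.
Before the if: (val <= 1 ==> (3*val > -24 || val < -10)) && ((!(val <= 1)) ==> (12*p > -9 || 4*p < -5))
Before val := 3*p: (3*p <= 1 ==> (9*p > -24 || 3*p < -10)) && ((!(3*p <= 1)) ==> (12*p > -9 || 4*p < -5))
The weakest precondition is (3*p <= 1 ==> (9*p > -24 || 3*p < -10)) && ((!(3*p <= 1)) ==> (12*p > -9 || 4*p < -5)).
Check whether p == -4 implies it.
Every state satisfying the precondition satisfies the weakest precondition: the implication holds.
Answer: valid


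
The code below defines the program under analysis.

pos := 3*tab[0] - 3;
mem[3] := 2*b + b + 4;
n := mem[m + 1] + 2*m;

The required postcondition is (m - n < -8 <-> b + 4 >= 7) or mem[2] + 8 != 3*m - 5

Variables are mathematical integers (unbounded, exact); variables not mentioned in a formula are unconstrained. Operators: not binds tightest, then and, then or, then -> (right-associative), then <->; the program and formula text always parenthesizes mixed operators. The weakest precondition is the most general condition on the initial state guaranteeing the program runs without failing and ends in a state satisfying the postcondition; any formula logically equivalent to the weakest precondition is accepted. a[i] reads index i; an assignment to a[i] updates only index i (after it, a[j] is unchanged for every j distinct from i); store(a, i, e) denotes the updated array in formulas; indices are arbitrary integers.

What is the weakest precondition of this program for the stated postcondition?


Working backward. After the program, the postcondition (m - n < -8 <-> b + 4 >= 7) or mem[2] + 8 != 3*m - 5 must hold; in canonical form it is (m < n - 8 <-> b >= 3) or mem[2] != 3*m - 13.
Before n := mem[m + 1] + 2*m: (mem[m + 1] + m > 8 <-> b >= 3) or mem[2] != 3*m - 13
Before mem[3] := 2*b + b + 4: (store(mem, 3, 3*b + 4)[m + 1] + m > 8 <-> b >= 3) or mem[2] != 3*m - 13
Before pos := 3*tab[0] - 3: (store(mem, 3, 3*b + 4)[m + 1] + m > 8 <-> b >= 3) or mem[2] != 3*m - 13
Answer: WP = (store(mem, 3, 3*b + 4)[m + 1] + m > 8 <-> b >= 3) or mem[2] != 3*m - 13


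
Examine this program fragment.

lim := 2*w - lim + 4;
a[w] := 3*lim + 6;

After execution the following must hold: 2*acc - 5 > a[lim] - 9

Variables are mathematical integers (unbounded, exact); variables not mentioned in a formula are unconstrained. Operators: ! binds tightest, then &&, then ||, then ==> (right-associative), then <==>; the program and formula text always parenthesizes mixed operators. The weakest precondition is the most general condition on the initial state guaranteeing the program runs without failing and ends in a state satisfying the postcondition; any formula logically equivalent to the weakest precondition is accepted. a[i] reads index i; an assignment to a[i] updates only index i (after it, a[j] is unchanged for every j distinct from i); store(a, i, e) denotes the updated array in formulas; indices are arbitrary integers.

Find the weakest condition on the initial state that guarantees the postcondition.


Working backward. After the program, the postcondition 2*acc - 5 > a[lim] - 9 must hold; in canonical form it is 2*acc > a[lim] - 4.
Before a[w] := 3*lim + 6: 2*acc > store(a, w, 3*lim + 6)[lim] - 4
Before lim := 2*w - lim + 4: 2*acc > store(a, w, -3*lim + 6*w + 18)[-lim + 2*w + 4] - 4
Answer: WP = 2*acc > store(a, w, -3*lim + 6*w + 18)[-lim + 2*w + 4] - 4


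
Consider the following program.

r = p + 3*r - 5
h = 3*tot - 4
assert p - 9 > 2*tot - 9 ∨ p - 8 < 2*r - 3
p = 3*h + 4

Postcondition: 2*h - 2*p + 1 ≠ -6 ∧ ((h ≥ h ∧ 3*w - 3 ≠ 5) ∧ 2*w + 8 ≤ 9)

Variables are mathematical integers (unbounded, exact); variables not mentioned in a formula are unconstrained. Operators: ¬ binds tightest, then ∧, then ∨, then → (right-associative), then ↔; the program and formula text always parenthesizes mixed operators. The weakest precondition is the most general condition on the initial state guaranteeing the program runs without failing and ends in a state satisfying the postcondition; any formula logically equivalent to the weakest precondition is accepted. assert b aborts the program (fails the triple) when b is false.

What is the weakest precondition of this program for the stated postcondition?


Working backward. After the program, the postcondition 2*h - 2*p + 1 ≠ -6 ∧ ((h ≥ h ∧ 3*w - 3 ≠ 5) ∧ 2*w + 8 ≤ 9) must hold; in canonical form it is 2*h ≠ 2*p - 7 ∧ 3*w ≠ 8 ∧ 2*w ≤ 1.
Before p := 3*h + 4: 4*h ≠ -1 ∧ 3*w ≠ 8 ∧ 2*w ≤ 1
Before assert p - 9 > 2*tot - 9 ∨ p - 8 < 2*r - 3: (p > 2*tot ∨ p < 2*r + 5) ∧ 4*h ≠ -1 ∧ 3*w ≠ 8 ∧ 2*w ≤ 1
Before h := 3*tot - 4: (p > 2*tot ∨ p < 2*r + 5) ∧ 12*tot ≠ 15 ∧ 3*w ≠ 8 ∧ 2*w ≤ 1
Before r := p + 3*r - 5: (p > 2*tot ∨ p + 6*r > 5) ∧ 12*tot ≠ 15 ∧ 3*w ≠ 8 ∧ 2*w ≤ 1
Answer: WP = (p > 2*tot ∨ p + 6*r > 5) ∧ 12*tot ≠ 15 ∧ 3*w ≠ 8 ∧ 2*w ≤ 1


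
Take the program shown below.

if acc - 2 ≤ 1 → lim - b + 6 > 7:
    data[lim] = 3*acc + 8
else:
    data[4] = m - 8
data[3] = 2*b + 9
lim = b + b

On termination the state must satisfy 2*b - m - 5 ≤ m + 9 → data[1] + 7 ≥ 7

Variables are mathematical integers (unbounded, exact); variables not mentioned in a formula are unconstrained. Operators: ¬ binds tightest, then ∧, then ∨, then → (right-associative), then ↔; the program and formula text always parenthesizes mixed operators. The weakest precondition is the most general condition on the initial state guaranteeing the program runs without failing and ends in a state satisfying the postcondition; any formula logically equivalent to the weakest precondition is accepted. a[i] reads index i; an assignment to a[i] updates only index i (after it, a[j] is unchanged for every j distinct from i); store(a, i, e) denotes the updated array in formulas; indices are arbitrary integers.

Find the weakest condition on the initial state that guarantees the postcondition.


Working backward. After the program, the postcondition 2*b - m - 5 ≤ m + 9 → data[1] + 7 ≥ 7 must hold; in canonical form it is 2*b ≤ 2*m + 14 → data[1] ≥ 0.
Before lim := b + b: 2*b ≤ 2*m + 14 → data[1] ≥ 0
Before data[3] := 2*b + 9: 2*b ≤ 2*m + 14 → data[1] ≥ 0
Then branch requires 2*b ≤ 2*m + 14 → store(data, lim, 3*acc + 8)[1] ≥ 0; else branch requires 2*b ≤ 2*m + 14 → data[1] ≥ 0.
Before the if: ((acc ≤ 3 → lim > b + 1) → (2*b ≤ 2*m + 14 → store(data, lim, 3*acc + 8)[1] ≥ 0)) ∧ ((¬(acc ≤ 3 → lim > b + 1)) → (2*b ≤ 2*m + 14 → data[1] ≥ 0))
Answer: WP = ((acc ≤ 3 → lim > b + 1) → (2*b ≤ 2*m + 14 → store(data, lim, 3*acc + 8)[1] ≥ 0)) ∧ ((¬(acc ≤ 3 → lim > b + 1)) → (2*b ≤ 2*m + 14 → data[1] ≥ 0))


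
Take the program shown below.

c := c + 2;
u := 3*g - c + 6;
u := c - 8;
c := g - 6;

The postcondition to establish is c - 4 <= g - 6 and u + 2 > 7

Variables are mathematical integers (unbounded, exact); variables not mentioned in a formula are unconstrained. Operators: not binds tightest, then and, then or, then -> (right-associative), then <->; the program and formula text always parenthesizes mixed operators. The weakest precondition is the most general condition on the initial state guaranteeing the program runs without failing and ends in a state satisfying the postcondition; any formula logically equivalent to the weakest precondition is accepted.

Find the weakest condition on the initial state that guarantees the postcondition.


Working backward. After the program, the postcondition c - 4 <= g - 6 and u + 2 > 7 must hold; in canonical form it is c <= g - 2 and u > 5.
Before c := g - 6: u > 5
Before u := c - 8: c > 13
Before u := 3*g - c + 6: c > 13
Before c := c + 2: c > 11
Answer: WP = c > 11


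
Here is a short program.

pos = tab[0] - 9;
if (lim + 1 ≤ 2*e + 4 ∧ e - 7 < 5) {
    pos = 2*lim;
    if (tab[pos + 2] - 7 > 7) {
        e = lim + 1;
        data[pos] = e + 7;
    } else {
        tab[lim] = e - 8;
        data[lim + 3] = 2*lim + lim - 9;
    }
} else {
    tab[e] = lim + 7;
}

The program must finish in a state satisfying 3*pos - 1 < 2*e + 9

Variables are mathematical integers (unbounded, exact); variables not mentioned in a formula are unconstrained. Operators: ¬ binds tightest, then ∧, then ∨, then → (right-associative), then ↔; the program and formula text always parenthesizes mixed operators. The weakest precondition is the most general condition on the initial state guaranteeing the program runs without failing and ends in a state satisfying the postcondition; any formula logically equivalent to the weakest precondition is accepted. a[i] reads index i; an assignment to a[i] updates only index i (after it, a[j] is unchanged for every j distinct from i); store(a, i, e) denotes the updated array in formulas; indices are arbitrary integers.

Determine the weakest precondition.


Working backward. After the program, the postcondition 3*pos - 1 < 2*e + 9 must hold; in canonical form it is 3*pos < 2*e + 10.
Then branch requires (tab[2*lim + 2] > 14 → 4*lim < 12) ∧ ((¬(tab[2*lim + 2] > 14)) → 6*lim < 2*e + 10); else branch requires 3*pos < 2*e + 10.
Before the if: ((lim ≤ 2*e + 3 ∧ e < 12) → ((tab[2*lim + 2] > 14 → 4*lim < 12) ∧ ((¬(tab[2*lim + 2] > 14)) → 6*lim < 2*e + 10))) ∧ ((¬(lim ≤ 2*e + 3 ∧ e < 12)) → 3*pos < 2*e + 10)
Before pos := tab[0] - 9: ((lim ≤ 2*e + 3 ∧ e < 12) → ((tab[2*lim + 2] > 14 → 4*lim < 12) ∧ ((¬(tab[2*lim + 2] > 14)) → 6*lim < 2*e + 10))) ∧ ((¬(lim ≤ 2*e + 3 ∧ e < 12)) → 3*tab[0] < 2*e + 37)
Answer: WP = ((lim ≤ 2*e + 3 ∧ e < 12) → ((tab[2*lim + 2] > 14 → 4*lim < 12) ∧ ((¬(tab[2*lim + 2] > 14)) → 6*lim < 2*e + 10))) ∧ ((¬(lim ≤ 2*e + 3 ∧ e < 12)) → 3*tab[0] < 2*e + 37)


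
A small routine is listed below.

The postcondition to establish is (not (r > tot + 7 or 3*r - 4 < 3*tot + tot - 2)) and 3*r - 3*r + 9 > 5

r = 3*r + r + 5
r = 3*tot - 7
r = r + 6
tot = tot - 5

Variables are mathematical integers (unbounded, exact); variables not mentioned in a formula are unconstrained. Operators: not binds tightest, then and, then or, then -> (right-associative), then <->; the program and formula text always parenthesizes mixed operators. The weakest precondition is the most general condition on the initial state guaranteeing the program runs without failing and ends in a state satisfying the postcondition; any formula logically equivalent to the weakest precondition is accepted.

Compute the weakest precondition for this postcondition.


Working backward. After the program, the postcondition (not (r > tot + 7 or 3*r - 4 < 3*tot + tot - 2)) and 3*r - 3*r + 9 > 5 must hold; in canonical form it is not (r > tot + 7 or 3*r < 4*tot + 2).
Before tot := tot - 5: not (r > tot + 2 or 3*r < 4*tot - 18)
Before r := r + 6: not (r > tot - 4 or 3*r < 4*tot - 36)
Before r := 3*tot - 7: not (2*tot > 3 or 5*tot < -15)
Before r := 3*r + r + 5: not (2*tot > 3 or 5*tot < -15)
Answer: WP = not (2*tot > 3 or 5*tot < -15)


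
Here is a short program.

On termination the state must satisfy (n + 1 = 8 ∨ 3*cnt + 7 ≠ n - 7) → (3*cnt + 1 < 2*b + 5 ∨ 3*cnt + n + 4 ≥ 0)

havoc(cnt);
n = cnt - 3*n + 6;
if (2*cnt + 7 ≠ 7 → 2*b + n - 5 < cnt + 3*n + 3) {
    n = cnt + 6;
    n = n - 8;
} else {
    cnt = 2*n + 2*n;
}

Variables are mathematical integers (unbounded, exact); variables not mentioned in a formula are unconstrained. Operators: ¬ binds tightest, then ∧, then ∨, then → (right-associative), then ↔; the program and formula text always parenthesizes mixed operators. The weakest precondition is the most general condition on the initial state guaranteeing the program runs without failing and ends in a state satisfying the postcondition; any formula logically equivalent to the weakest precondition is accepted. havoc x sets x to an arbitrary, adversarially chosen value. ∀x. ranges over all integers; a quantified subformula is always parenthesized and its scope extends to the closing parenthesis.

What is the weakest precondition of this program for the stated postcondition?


Working backward. After the program, the postcondition (n + 1 = 8 ∨ 3*cnt + 7 ≠ n - 7) → (3*cnt + 1 < 2*b + 5 ∨ 3*cnt + n + 4 ≥ 0) must hold; in canonical form it is (n = 7 ∨ 3*cnt ≠ n - 14) → (3*cnt < 2*b + 4 ∨ 3*cnt + n ≥ -4).
Then branch requires (cnt = 9 ∨ 2*cnt ≠ -16) → (3*cnt < 2*b + 4 ∨ 4*cnt ≥ -2); else branch requires (n = 7 ∨ 11*n ≠ -14) → (12*n < 2*b + 4 ∨ 13*n ≥ -4).
Before the if: ((2*cnt ≠ 0 → 2*b < cnt + 2*n + 8) → ((cnt = 9 ∨ 2*cnt ≠ -16) → (3*cnt < 2*b + 4 ∨ 4*cnt ≥ -2))) ∧ ((¬(2*cnt ≠ 0 → 2*b < cnt + 2*n + 8)) → ((n = 7 ∨ 11*n ≠ -14) → (12*n < 2*b + 4 ∨ 13*n ≥ -4)))
Before n := cnt - 3*n + 6: ((2*cnt ≠ 0 → 2*b + 6*n < 3*cnt + 20) → ((cnt = 9 ∨ 2*cnt ≠ -16) → (3*cnt < 2*b + 4 ∨ 4*cnt ≥ -2))) ∧ ((¬(2*cnt ≠ 0 → 2*b + 6*n < 3*cnt + 20)) → ((cnt = 3*n + 1 ∨ 11*cnt ≠ 33*n - 80) → (12*cnt < 2*b + 36*n - 68 ∨ 13*cnt ≥ 39*n - 82)))
Before havoc cnt: ∀cnt_1. (((2*cnt_1 ≠ 0 → 2*b + 6*n < 3*cnt_1 + 20) → ((cnt_1 = 9 ∨ 2*cnt_1 ≠ -16) → (3*cnt_1 < 2*b + 4 ∨ 4*cnt_1 ≥ -2))) ∧ ((¬(2*cnt_1 ≠ 0 → 2*b + 6*n < 3*cnt_1 + 20)) → ((cnt_1 = 3*n + 1 ∨ 11*cnt_1 ≠ 33*n - 80) → (12*cnt_1 < 2*b + 36*n - 68 ∨ 13*cnt_1 ≥ 39*n - 82))))
Answer: WP = ∀cnt_1. (((2*cnt_1 ≠ 0 → 2*b + 6*n < 3*cnt_1 + 20) → ((cnt_1 = 9 ∨ 2*cnt_1 ≠ -16) → (3*cnt_1 < 2*b + 4 ∨ 4*cnt_1 ≥ -2))) ∧ ((¬(2*cnt_1 ≠ 0 → 2*b + 6*n < 3*cnt_1 + 20)) → ((cnt_1 = 3*n + 1 ∨ 11*cnt_1 ≠ 33*n - 80) → (12*cnt_1 < 2*b + 36*n - 68 ∨ 13*cnt_1 ≥ 39*n - 82))))


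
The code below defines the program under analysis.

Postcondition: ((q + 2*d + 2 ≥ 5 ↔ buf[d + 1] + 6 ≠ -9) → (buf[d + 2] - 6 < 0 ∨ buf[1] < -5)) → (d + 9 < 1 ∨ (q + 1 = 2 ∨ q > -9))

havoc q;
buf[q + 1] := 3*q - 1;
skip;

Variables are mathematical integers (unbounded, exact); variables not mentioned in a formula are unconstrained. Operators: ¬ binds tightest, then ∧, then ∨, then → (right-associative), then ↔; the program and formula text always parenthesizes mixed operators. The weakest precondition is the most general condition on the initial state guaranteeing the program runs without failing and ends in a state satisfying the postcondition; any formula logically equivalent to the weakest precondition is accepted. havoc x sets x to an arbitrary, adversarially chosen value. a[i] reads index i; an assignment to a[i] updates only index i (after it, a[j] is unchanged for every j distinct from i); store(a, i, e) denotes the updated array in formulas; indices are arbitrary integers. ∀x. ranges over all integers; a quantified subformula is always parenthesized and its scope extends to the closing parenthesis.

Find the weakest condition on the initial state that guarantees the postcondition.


Working backward. After the program, the postcondition ((q + 2*d + 2 ≥ 5 ↔ buf[d + 1] + 6 ≠ -9) → (buf[d + 2] - 6 < 0 ∨ buf[1] < -5)) → (d + 9 < 1 ∨ (q + 1 = 2 ∨ q > -9)) must hold; in canonical form it is ((2*d + q ≥ 3 ↔ buf[d + 1] ≠ -15) → (buf[d + 2] < 6 ∨ buf[1] < -5)) → (d < -8 ∨ q = 1 ∨ q > -9).
Before skip: ((2*d + q ≥ 3 ↔ buf[d + 1] ≠ -15) → (buf[d + 2] < 6 ∨ buf[1] < -5)) → (d < -8 ∨ q = 1 ∨ q > -9)
Before buf[q + 1] := 3*q - 1: ((2*d + q ≥ 3 ↔ store(buf, q + 1, 3*q - 1)[d + 1] ≠ -15) → (store(buf, q + 1, 3*q - 1)[d + 2] < 6 ∨ store(buf, q + 1, 3*q - 1)[1] < -5)) → (d < -8 ∨ q = 1 ∨ q > -9)
Before havoc q: ∀q_1. (((2*d + q_1 ≥ 3 ↔ store(buf, q_1 + 1, 3*q_1 - 1)[d + 1] ≠ -15) → (store(buf, q_1 + 1, 3*q_1 - 1)[d + 2] < 6 ∨ store(buf, q_1 + 1, 3*q_1 - 1)[1] < -5)) → (d < -8 ∨ q_1 = 1 ∨ q_1 > -9))
Answer: WP = ∀q_1. (((2*d + q_1 ≥ 3 ↔ store(buf, q_1 + 1, 3*q_1 - 1)[d + 1] ≠ -15) → (store(buf, q_1 + 1, 3*q_1 - 1)[d + 2] < 6 ∨ store(buf, q_1 + 1, 3*q_1 - 1)[1] < -5)) → (d < -8 ∨ q_1 = 1 ∨ q_1 > -9))


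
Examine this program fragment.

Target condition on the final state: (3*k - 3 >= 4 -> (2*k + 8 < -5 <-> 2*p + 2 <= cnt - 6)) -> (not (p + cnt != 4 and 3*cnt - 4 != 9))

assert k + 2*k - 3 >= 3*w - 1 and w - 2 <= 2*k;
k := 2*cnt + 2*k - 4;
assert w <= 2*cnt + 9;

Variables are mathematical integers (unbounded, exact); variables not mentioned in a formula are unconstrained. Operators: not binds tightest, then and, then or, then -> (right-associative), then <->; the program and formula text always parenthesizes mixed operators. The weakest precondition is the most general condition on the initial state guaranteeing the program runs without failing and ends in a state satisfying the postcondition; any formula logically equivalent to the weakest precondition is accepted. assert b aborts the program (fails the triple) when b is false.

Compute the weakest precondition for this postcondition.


Working backward. After the program, the postcondition (3*k - 3 >= 4 -> (2*k + 8 < -5 <-> 2*p + 2 <= cnt - 6)) -> (not (p + cnt != 4 and 3*cnt - 4 != 9)) must hold; in canonical form it is (3*k >= 7 -> (2*k < -13 <-> 2*p <= cnt - 8)) -> (not (cnt + p != 4 and 3*cnt != 13)).
Before assert w <= 2*cnt + 9: w <= 2*cnt + 9 and ((3*k >= 7 -> (2*k < -13 <-> 2*p <= cnt - 8)) -> (not (cnt + p != 4 and 3*cnt != 13)))
Before k := 2*cnt + 2*k - 4: w <= 2*cnt + 9 and ((6*cnt + 6*k >= 19 -> (4*cnt + 4*k < -5 <-> 2*p <= cnt - 8)) -> (not (cnt + p != 4 and 3*cnt != 13)))
Before assert k + 2*k - 3 >= 3*w - 1 and w - 2 <= 2*k: 3*k >= 3*w + 2 and w <= 2*k + 2 and w <= 2*cnt + 9 and ((6*cnt + 6*k >= 19 -> (4*cnt + 4*k < -5 <-> 2*p <= cnt - 8)) -> (not (cnt + p != 4 and 3*cnt != 13)))
Answer: WP = 3*k >= 3*w + 2 and w <= 2*k + 2 and w <= 2*cnt + 9 and ((6*cnt + 6*k >= 19 -> (4*cnt + 4*k < -5 <-> 2*p <= cnt - 8)) -> (not (cnt + p != 4 and 3*cnt != 13)))


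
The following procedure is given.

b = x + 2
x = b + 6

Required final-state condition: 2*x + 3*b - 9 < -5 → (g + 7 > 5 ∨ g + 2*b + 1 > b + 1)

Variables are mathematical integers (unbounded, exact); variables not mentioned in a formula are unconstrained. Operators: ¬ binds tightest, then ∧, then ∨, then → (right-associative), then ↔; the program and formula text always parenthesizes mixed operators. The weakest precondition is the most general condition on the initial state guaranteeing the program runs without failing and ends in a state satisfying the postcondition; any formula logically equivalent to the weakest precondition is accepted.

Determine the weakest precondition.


Working backward. After the program, the postcondition 2*x + 3*b - 9 < -5 → (g + 7 > 5 ∨ g + 2*b + 1 > b + 1) must hold; in canonical form it is 3*b + 2*x < 4 → (g > -2 ∨ b + g > 0).
Before x := b + 6: 5*b < -8 → (g > -2 ∨ b + g > 0)
Before b := x + 2: 5*x < -18 → (g > -2 ∨ g + x > -2)
Answer: WP = 5*x < -18 → (g > -2 ∨ g + x > -2)


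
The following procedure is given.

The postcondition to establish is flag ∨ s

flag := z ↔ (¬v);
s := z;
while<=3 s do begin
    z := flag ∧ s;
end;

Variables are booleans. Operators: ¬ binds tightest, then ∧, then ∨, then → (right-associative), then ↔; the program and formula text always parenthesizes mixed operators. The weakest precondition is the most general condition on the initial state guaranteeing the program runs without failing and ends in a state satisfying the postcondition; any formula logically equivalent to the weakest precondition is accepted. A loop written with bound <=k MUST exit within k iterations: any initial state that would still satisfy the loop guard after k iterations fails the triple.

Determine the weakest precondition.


Working backward. After the program, flag ∨ s must hold.
Before the loop (bound <=3), unroll the exhaustion recursion (WP_0 = exit-now case; WP_j = one more guarded iteration, up to j = 3):
  WP_0: (¬s) ∧ (flag ∨ s)
  WP_1: (s → ((¬s) ∧ (flag ∨ s))) ∧ ((¬s) → (flag ∨ s))
  WP_2: (s → ((s → ((¬s) ∧ (flag ∨ s))) ∧ ((¬s) → (flag ∨ s)))) ∧ ((¬s) → (flag ∨ s))
  WP_3: (s → ((s → ((s → ((¬s) ∧ (flag ∨ s))) ∧ ((¬s) → (flag ∨ s)))) ∧ ((¬s) → (flag ∨ s)))) ∧ ((¬s) → (flag ∨ s))
So before the loop: (s → ((s → ((s → ((¬s) ∧ (flag ∨ s))) ∧ ((¬s) → (flag ∨ s)))) ∧ ((¬s) → (flag ∨ s)))) ∧ ((¬s) → (flag ∨ s))
Before s := z: (z → ((z → ((z → ((¬z) ∧ (flag ∨ z))) ∧ ((¬z) → (flag ∨ z)))) ∧ ((¬z) → (flag ∨ z)))) ∧ ((¬z) → (flag ∨ z))
Before flag := z ↔ (¬v): (z → ((z → ((z → ((¬z) ∧ ((z ↔ (¬v)) ∨ z))) ∧ ((¬z) → ((z ↔ (¬v)) ∨ z)))) ∧ ((¬z) → ((z ↔ (¬v)) ∨ z)))) ∧ ((¬z) → ((z ↔ (¬v)) ∨ z))
Answer: WP = (z → ((z → ((z → ((¬z) ∧ ((z ↔ (¬v)) ∨ z))) ∧ ((¬z) → ((z ↔ (¬v)) ∨ z)))) ∧ ((¬z) → ((z ↔ (¬v)) ∨ z)))) ∧ ((¬z) → ((z ↔ (¬v)) ∨ z))


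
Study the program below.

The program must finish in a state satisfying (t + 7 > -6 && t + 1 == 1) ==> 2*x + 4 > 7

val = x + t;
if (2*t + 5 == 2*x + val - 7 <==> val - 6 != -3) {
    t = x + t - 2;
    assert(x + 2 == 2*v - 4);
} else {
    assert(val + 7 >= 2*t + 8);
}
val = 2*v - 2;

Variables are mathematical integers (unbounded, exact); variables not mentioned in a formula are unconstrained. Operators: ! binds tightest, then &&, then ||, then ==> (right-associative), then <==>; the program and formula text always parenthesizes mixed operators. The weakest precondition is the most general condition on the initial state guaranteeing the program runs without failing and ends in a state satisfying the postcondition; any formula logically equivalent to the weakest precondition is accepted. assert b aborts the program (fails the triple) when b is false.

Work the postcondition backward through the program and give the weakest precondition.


Working backward. After the program, the postcondition (t + 7 > -6 && t + 1 == 1) ==> 2*x + 4 > 7 must hold; in canonical form it is (t > -13 && t == 0) ==> 2*x > 3.
Before val := 2*v - 2: (t > -13 && t == 0) ==> 2*x > 3
Then branch requires x == 2*v - 6 && ((t + x > -11 && t + x == 2) ==> 2*x > 3); else branch requires val >= 2*t + 1 && ((t > -13 && t == 0) ==> 2*x > 3).
Before the if: ((2*t == val + 2*x - 12 <==> val != 3) ==> (x == 2*v - 6 && ((t + x > -11 && t + x == 2) ==> 2*x > 3))) && ((!(2*t == val + 2*x - 12 <==> val != 3)) ==> (val >= 2*t + 1 && ((t > -13 && t == 0) ==> 2*x > 3)))
Before val := x + t: ((t == 3*x - 12 <==> t + x != 3) ==> (x == 2*v - 6 && ((t + x > -11 && t + x == 2) ==> 2*x > 3))) && ((!(t == 3*x - 12 <==> t + x != 3)) ==> (x >= t + 1 && ((t > -13 && t == 0) ==> 2*x > 3)))
Answer: WP = ((t == 3*x - 12 <==> t + x != 3) ==> (x == 2*v - 6 && ((t + x > -11 && t + x == 2) ==> 2*x > 3))) && ((!(t == 3*x - 12 <==> t + x != 3)) ==> (x >= t + 1 && ((t > -13 && t == 0) ==> 2*x > 3)))


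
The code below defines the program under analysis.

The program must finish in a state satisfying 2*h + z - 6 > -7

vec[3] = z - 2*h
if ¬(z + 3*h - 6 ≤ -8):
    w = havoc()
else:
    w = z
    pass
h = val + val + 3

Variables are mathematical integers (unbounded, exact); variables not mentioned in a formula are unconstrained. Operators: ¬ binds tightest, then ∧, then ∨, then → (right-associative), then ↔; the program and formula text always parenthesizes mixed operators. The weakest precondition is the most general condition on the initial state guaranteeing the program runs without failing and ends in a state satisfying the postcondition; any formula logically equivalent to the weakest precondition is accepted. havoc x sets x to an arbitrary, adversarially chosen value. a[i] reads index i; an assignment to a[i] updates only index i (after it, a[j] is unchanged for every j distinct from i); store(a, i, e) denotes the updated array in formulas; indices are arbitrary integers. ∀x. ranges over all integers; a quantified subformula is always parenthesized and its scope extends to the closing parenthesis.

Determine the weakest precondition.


Working backward. After the program, the postcondition 2*h + z - 6 > -7 must hold; in canonical form it is 2*h + z > -1.
Before h := val + val + 3: 4*val + z > -7
Then branch requires 4*val + z > -7; else branch requires 4*val + z > -7.
Before the if: ((¬(3*h + z ≤ -2)) → 4*val + z > -7) ∧ (3*h + z ≤ -2 → 4*val + z > -7)
Before vec[3] := z - 2*h: ((¬(3*h + z ≤ -2)) → 4*val + z > -7) ∧ (3*h + z ≤ -2 → 4*val + z > -7)
Answer: WP = ((¬(3*h + z ≤ -2)) → 4*val + z > -7) ∧ (3*h + z ≤ -2 → 4*val + z > -7)


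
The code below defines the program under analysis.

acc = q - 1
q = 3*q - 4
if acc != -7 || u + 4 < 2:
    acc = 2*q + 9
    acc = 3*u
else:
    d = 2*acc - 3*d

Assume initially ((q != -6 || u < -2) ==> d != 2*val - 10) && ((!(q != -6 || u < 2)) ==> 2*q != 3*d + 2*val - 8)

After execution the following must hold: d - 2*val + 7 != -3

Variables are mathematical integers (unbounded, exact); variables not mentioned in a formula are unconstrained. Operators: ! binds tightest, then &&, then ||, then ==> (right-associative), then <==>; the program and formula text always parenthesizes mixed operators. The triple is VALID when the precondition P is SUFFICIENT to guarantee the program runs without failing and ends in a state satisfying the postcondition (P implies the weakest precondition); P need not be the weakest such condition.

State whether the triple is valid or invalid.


Working backward. After the program, the postcondition d - 2*val + 7 != -3 must hold; in canonical form it is d != 2*val - 10.
Then branch requires d != 2*val - 10; else branch requires 2*acc != 3*d + 2*val - 10.
Before the if: ((acc != -7 || u < -2) ==> d != 2*val - 10) && ((!(acc != -7 || u < -2)) ==> 2*acc != 3*d + 2*val - 10)
Before q := 3*q - 4: ((acc != -7 || u < -2) ==> d != 2*val - 10) && ((!(acc != -7 || u < -2)) ==> 2*acc != 3*d + 2*val - 10)
Before acc := q - 1: ((q != -6 || u < -2) ==> d != 2*val - 10) && ((!(q != -6 || u < -2)) ==> 2*q != 3*d + 2*val - 8)
The weakest precondition is ((q != -6 || u < -2) ==> d != 2*val - 10) && ((!(q != -6 || u < -2)) ==> 2*q != 3*d + 2*val - 8).
Check whether ((q != -6 || u < -2) ==> d != 2*val - 10) && ((!(q != -6 || u < 2)) ==> 2*q != 3*d + 2*val - 8) implies it.
Countermodel: at the initial state d = 0, q = -6, u = 0, val = -2, the precondition holds but the weakest precondition fails.
Answer: invalid


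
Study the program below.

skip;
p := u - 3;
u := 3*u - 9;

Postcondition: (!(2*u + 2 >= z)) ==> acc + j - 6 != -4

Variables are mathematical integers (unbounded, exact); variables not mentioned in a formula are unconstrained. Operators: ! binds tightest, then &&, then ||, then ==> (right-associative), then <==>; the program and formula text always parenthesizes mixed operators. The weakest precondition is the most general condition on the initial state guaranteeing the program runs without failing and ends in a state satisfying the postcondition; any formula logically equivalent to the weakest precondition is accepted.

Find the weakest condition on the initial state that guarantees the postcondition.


Working backward. After the program, the postcondition (!(2*u + 2 >= z)) ==> acc + j - 6 != -4 must hold; in canonical form it is (!(2*u >= z - 2)) ==> acc + j != 2.
Before u := 3*u - 9: (!(6*u >= z + 16)) ==> acc + j != 2
Before p := u - 3: (!(6*u >= z + 16)) ==> acc + j != 2
Before skip: (!(6*u >= z + 16)) ==> acc + j != 2
Answer: WP = (!(6*u >= z + 16)) ==> acc + j != 2


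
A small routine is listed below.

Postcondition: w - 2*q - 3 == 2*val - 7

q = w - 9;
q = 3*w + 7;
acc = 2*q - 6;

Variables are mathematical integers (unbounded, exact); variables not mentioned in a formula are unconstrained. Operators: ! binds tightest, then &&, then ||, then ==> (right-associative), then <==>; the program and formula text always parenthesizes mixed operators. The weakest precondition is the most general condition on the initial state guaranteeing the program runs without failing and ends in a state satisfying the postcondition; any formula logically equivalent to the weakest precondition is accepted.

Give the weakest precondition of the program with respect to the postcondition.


Working backward. After the program, the postcondition w - 2*q - 3 == 2*val - 7 must hold; in canonical form it is w == 2*q + 2*val - 4.
Before acc := 2*q - 6: w == 2*q + 2*val - 4
Before q := 3*w + 7: 2*val + 5*w == -10
Before q := w - 9: 2*val + 5*w == -10
Answer: WP = 2*val + 5*w == -10


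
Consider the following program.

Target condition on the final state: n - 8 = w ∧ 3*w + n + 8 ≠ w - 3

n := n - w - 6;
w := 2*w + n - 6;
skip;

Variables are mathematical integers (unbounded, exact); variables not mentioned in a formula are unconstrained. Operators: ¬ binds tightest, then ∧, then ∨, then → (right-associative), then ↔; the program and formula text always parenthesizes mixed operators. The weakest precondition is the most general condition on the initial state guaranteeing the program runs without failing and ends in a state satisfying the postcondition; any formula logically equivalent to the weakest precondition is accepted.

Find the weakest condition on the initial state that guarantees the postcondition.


Working backward. After the program, the postcondition n - 8 = w ∧ 3*w + n + 8 ≠ w - 3 must hold; in canonical form it is n = w + 8 ∧ n + 2*w ≠ -11.
Before skip: n = w + 8 ∧ n + 2*w ≠ -11
Before w := 2*w + n - 6: 2*w = -2 ∧ 3*n + 4*w ≠ 1
Before n := n - w - 6: 2*w = -2 ∧ 3*n + w ≠ 19
Answer: WP = 2*w = -2 ∧ 3*n + w ≠ 19


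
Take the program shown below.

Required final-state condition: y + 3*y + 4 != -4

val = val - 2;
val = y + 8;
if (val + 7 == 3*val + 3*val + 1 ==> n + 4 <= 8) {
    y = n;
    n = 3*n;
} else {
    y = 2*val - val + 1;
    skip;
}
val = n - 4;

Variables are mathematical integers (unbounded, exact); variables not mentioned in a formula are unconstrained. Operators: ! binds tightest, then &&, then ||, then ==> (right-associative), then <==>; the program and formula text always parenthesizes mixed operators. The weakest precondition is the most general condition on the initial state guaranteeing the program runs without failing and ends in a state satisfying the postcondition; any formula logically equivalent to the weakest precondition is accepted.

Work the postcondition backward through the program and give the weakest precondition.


Working backward. After the program, the postcondition y + 3*y + 4 != -4 must hold; in canonical form it is 4*y != -8.
Before val := n - 4: 4*y != -8
Then branch requires 4*n != -8; else branch requires 4*val != -12.
Before the if: ((5*val == 6 ==> n <= 4) ==> 4*n != -8) && ((!(5*val == 6 ==> n <= 4)) ==> 4*val != -12)
Before val := y + 8: ((5*y == -34 ==> n <= 4) ==> 4*n != -8) && ((!(5*y == -34 ==> n <= 4)) ==> 4*y != -44)
Before val := val - 2: ((5*y == -34 ==> n <= 4) ==> 4*n != -8) && ((!(5*y == -34 ==> n <= 4)) ==> 4*y != -44)
Answer: WP = ((5*y == -34 ==> n <= 4) ==> 4*n != -8) && ((!(5*y == -34 ==> n <= 4)) ==> 4*y != -44)


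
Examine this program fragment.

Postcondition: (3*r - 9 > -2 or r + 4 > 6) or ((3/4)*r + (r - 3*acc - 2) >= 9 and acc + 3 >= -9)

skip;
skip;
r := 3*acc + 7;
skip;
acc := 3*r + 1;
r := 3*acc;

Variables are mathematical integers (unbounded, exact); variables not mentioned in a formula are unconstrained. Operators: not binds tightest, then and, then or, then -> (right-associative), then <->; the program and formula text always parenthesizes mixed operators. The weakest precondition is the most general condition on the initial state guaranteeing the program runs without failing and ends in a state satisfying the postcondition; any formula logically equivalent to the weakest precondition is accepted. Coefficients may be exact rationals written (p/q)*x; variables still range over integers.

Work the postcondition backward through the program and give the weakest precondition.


Working backward. After the program, the postcondition (3*r - 9 > -2 or r + 4 > 6) or ((3/4)*r + (r - 3*acc - 2) >= 9 and acc + 3 >= -9) must hold; in canonical form it is 3*r > 7 or r > 2 or ((7/4)*r >= 3*acc + 11 and acc >= -12).
Before r := 3*acc: 9*acc > 7 or 3*acc > 2 or ((9/4)*acc >= 11 and acc >= -12)
Before acc := 3*r + 1: 27*r > -2 or 9*r > -1 or ((27/4)*r >= 35/4 and 3*r >= -13)
Before skip: 27*r > -2 or 9*r > -1 or ((27/4)*r >= 35/4 and 3*r >= -13)
Before r := 3*acc + 7: 81*acc > -191 or 27*acc > -64 or ((81/4)*acc >= -77/2 and 9*acc >= -34)
Before skip: 81*acc > -191 or 27*acc > -64 or ((81/4)*acc >= -77/2 and 9*acc >= -34)
Before skip: 81*acc > -191 or 27*acc > -64 or ((81/4)*acc >= -77/2 and 9*acc >= -34)
Answer: WP = 81*acc > -191 or 27*acc > -64 or ((81/4)*acc >= -77/2 and 9*acc >= -34)


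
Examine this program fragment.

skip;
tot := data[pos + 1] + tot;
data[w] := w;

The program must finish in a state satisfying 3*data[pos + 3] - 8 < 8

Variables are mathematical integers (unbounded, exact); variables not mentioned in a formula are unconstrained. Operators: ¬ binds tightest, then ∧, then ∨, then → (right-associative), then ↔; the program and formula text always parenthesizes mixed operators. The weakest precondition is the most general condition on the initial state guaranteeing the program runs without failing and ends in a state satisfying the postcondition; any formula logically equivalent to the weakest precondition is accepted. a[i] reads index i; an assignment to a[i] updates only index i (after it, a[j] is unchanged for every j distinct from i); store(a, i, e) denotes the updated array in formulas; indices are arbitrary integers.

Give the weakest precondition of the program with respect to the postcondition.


Working backward. After the program, the postcondition 3*data[pos + 3] - 8 < 8 must hold; in canonical form it is 3*data[pos + 3] < 16.
Before data[w] := w: 3*store(data, w, w)[pos + 3] < 16
Before tot := data[pos + 1] + tot: 3*store(data, w, w)[pos + 3] < 16
Before skip: 3*store(data, w, w)[pos + 3] < 16
Answer: WP = 3*store(data, w, w)[pos + 3] < 16


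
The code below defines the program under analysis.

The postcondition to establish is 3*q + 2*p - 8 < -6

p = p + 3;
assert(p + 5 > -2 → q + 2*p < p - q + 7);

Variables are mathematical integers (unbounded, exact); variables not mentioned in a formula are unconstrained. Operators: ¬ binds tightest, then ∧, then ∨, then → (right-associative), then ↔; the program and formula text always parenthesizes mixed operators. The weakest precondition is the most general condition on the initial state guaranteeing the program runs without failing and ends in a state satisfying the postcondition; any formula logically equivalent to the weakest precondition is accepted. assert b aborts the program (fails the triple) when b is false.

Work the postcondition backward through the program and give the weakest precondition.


Working backward. After the program, the postcondition 3*q + 2*p - 8 < -6 must hold; in canonical form it is 2*p + 3*q < 2.
Before assert p + 5 > -2 → q + 2*p < p - q + 7: (p > -7 → p + 2*q < 7) ∧ 2*p + 3*q < 2
Before p := p + 3: (p > -10 → p + 2*q < 4) ∧ 2*p + 3*q < -4
Answer: WP = (p > -10 → p + 2*q < 4) ∧ 2*p + 3*q < -4


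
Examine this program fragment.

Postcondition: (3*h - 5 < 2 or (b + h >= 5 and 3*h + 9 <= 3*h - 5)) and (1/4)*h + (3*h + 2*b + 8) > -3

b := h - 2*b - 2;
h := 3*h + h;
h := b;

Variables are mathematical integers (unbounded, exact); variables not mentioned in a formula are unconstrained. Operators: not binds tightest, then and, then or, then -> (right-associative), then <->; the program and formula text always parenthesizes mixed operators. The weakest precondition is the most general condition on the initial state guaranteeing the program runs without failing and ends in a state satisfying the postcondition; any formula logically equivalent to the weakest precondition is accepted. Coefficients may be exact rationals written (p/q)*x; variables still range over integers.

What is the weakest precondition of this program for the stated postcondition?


Working backward. After the program, the postcondition (3*h - 5 < 2 or (b + h >= 5 and 3*h + 9 <= 3*h - 5)) and (1/4)*h + (3*h + 2*b + 8) > -3 must hold; in canonical form it is 3*h < 7 and 2*b + (13/4)*h > -11.
Before h := b: 3*b < 7 and (21/4)*b > -11
Before h := 3*h + h: 3*b < 7 and (21/4)*b > -11
Before b := h - 2*b - 2: 3*h < 6*b + 13 and (21/4)*h > (21/2)*b - 1/2
Answer: WP = 3*h < 6*b + 13 and (21/4)*h > (21/2)*b - 1/2
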